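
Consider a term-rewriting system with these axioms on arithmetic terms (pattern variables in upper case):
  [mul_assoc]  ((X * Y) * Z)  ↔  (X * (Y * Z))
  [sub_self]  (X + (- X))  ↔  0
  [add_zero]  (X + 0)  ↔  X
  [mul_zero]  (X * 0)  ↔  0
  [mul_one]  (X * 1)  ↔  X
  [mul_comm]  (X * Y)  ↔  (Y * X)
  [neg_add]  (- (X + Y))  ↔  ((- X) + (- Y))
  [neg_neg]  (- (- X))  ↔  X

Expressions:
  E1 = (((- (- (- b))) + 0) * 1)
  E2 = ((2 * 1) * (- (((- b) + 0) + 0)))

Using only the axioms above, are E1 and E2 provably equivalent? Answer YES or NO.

NO

The axioms are sound identities: if E1 ↔* E2 then E1 and E2 evaluate identically under any assignment.
Under b=1: E1 evaluates to -1, E2 to 2. Distinct ⇒ no rewrite sequence connects them.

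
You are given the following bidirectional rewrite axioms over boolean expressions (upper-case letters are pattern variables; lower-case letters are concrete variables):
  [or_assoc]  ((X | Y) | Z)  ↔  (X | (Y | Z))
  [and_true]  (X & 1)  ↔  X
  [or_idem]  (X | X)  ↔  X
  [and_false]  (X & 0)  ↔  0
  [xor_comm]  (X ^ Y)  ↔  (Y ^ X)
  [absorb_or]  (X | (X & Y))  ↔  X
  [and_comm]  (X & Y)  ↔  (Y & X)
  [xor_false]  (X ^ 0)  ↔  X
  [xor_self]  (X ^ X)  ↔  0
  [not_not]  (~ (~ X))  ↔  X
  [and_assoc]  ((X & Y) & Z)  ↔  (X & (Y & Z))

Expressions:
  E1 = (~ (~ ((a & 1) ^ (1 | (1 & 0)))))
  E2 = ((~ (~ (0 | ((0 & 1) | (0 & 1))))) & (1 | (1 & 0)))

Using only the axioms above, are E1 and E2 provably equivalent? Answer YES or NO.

All listed rules preserve value, hence provable equivalence implies equal values everywhere; look for a separating assignment.
a=0 gives E1 ↦ 1, E2 ↦ 0; values differ ⇒ not provably equivalent.

NO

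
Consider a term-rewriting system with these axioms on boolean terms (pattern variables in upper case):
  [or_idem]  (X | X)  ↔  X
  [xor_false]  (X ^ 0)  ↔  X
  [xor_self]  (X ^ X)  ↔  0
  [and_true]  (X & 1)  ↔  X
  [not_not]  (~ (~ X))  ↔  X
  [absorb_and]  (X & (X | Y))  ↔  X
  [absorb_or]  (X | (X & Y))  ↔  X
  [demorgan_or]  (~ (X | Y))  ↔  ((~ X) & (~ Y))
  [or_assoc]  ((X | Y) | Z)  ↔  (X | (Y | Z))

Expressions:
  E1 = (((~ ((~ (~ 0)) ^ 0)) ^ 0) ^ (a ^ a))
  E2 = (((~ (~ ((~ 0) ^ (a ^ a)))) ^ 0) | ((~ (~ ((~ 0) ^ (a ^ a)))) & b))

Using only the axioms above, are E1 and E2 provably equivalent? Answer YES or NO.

YES

step 1: xor_false (→) rewrites ((~ ((~ (~ 0)) ^ 0)) ^ 0) into (~ ((~ (~ 0)) ^ 0)), now ((~ ((~ (~ 0)) ^ 0)) ^ (a ^ a))
step 2: not_not (→) rewrites (~ (~ 0)) into 0, now ((~ (0 ^ 0)) ^ (a ^ a))
step 3: xor_self (→) rewrites (0 ^ 0) into 0, now ((~ 0) ^ (a ^ a))
step 4: not_not (←) rewrites ((~ 0) ^ (a ^ a)) into (~ (~ ((~ 0) ^ (a ^ a))))
step 5: absorb_or (←) rewrites (~ (~ ((~ 0) ^ (a ^ a)))) into ((~ (~ ((~ 0) ^ (a ^ a)))) | ((~ (~ ((~ 0) ^ (a ^ a)))) & b))
step 6: xor_false (←) rewrites (~ (~ ((~ 0) ^ (a ^ a)))) into ((~ (~ ((~ 0) ^ (a ^ a)))) ^ 0), which is E2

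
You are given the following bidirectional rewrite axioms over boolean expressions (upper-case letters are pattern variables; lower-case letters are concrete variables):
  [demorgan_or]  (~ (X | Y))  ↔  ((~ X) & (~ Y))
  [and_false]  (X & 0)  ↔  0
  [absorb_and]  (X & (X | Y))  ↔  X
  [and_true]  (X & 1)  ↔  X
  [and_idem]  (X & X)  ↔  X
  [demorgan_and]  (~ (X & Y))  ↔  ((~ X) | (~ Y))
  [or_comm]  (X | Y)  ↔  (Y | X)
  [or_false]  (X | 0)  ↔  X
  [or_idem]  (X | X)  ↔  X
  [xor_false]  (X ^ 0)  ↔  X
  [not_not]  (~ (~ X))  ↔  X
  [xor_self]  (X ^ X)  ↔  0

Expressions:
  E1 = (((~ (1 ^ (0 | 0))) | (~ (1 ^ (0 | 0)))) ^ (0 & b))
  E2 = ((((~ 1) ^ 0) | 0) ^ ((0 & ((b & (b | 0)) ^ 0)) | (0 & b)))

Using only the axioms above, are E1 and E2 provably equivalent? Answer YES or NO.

(1) ((~ (1 ^ (0 | 0))) | (~ (1 ^ (0 | 0))))  =[or_idem →]=  (~ (1 ^ (0 | 0)))    ⊢ ((~ (1 ^ (0 | 0))) ^ (0 & b))
(2) (0 | 0)  =[or_idem →]=  0    ⊢ ((~ (1 ^ 0)) ^ (0 & b))
(3) (1 ^ 0)  =[xor_false →]=  1    ⊢ ((~ 1) ^ (0 & b))
(4) (~ 1)  =[xor_false ←]=  ((~ 1) ^ 0)    ⊢ (((~ 1) ^ 0) ^ (0 & b))
(5) (0 & b)  =[or_idem ←]=  ((0 & b) | (0 & b))    ⊢ (((~ 1) ^ 0) ^ ((0 & b) | (0 & b)))
(6) ((~ 1) ^ 0)  =[or_false ←]=  (((~ 1) ^ 0) | 0)    ⊢ ((((~ 1) ^ 0) | 0) ^ ((0 & b) | (0 & b)))
(7) b  =[absorb_and ←]=  (b & (b | 0))    ⊢ ((((~ 1) ^ 0) | 0) ^ ((0 & (b & (b | 0))) | (0 & b)))
(8) (b & (b | 0))  =[xor_false ←]=  ((b & (b | 0)) ^ 0)    ⊢ E2

YES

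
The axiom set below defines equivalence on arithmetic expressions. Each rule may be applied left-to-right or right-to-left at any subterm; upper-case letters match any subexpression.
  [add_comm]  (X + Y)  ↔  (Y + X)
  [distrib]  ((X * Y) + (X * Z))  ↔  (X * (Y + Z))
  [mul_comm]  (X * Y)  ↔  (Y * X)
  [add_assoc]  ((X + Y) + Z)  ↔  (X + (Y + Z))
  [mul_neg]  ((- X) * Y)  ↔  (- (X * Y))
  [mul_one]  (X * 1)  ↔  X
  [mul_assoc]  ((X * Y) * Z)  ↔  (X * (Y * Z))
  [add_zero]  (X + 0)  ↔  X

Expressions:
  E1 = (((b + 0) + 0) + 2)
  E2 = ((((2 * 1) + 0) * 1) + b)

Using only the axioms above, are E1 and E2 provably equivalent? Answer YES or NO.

YES

1. [add_zero →] (b + 0)  →  b;  E1 = ((b + 0) + 2)
2. [add_zero →] (b + 0)  →  b;  E1 = (b + 2)
3. [add_comm →] (b + 2)  →  (2 + b)
4. [mul_one ←] 2  →  (2 * 1);  E1 = ((2 * 1) + b)
5. [mul_one ←] (2 * 1)  →  ((2 * 1) * 1);  E1 = (((2 * 1) * 1) + b)
6. [add_zero ←] (2 * 1)  →  ((2 * 1) + 0);  this is E2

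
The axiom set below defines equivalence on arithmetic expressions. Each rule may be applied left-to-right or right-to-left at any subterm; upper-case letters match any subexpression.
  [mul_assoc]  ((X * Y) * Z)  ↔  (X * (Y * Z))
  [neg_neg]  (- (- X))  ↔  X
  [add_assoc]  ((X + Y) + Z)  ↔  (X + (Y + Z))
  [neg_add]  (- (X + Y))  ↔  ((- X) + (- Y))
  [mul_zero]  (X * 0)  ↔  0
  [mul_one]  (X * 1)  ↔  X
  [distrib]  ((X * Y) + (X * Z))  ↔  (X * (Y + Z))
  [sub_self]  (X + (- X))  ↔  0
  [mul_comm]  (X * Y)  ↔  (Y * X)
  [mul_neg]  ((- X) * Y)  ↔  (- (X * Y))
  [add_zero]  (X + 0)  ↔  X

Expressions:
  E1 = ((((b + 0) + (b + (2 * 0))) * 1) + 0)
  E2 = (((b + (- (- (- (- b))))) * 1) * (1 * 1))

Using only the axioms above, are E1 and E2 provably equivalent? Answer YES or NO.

(1) (2 * 0)  =[mul_zero →]=  0    ⊢ ((((b + 0) + (b + 0)) * 1) + 0)
(2) (b + 0)  =[add_zero →]=  b    ⊢ (((b + (b + 0)) * 1) + 0)
(3) (b + 0)  =[add_zero →]=  b    ⊢ (((b + b) * 1) + 0)
(4) ((b + b) * 1)  =[mul_one →]=  (b + b)    ⊢ ((b + b) + 0)
(5) ((b + b) + 0)  =[add_zero →]=  (b + b)
(6) (b + b)  =[mul_one ←]=  ((b + b) * 1)
(7) 1  =[mul_one ←]=  (1 * 1)    ⊢ ((b + b) * (1 * 1))
(8) b  =[neg_neg ←]=  (- (- b))    ⊢ ((b + (- (- b))) * (1 * 1))
(9) (b + (- (- b)))  =[mul_one ←]=  ((b + (- (- b))) * 1)    ⊢ (((b + (- (- b))) * 1) * (1 * 1))
(10) b  =[neg_neg ←]=  (- (- b))    ⊢ E2

YES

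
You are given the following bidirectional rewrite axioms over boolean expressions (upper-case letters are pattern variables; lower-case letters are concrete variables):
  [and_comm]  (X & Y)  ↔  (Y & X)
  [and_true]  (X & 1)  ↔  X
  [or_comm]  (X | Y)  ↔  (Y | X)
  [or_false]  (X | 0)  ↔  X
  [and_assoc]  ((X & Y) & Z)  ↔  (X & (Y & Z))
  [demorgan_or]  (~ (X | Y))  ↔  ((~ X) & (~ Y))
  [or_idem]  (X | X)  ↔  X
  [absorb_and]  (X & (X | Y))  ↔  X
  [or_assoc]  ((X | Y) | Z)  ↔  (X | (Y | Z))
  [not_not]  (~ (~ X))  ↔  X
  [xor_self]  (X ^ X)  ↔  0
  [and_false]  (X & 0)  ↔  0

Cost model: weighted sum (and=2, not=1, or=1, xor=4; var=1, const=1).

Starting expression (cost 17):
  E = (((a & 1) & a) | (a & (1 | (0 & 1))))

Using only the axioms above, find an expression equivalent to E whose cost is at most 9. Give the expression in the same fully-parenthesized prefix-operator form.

(1) (a & 1)  =[and_true →]=  a    ⊢ ((a & a) | (a & (1 | (0 & 1))))
(2) (0 & 1)  =[and_true →]=  0    ⊢ ((a & a) | (a & (1 | 0)))
(3) (1 | 0)  =[or_false →]=  1    ⊢ cost 9, within 9

((a & a) | (a & 1))   [cost 9]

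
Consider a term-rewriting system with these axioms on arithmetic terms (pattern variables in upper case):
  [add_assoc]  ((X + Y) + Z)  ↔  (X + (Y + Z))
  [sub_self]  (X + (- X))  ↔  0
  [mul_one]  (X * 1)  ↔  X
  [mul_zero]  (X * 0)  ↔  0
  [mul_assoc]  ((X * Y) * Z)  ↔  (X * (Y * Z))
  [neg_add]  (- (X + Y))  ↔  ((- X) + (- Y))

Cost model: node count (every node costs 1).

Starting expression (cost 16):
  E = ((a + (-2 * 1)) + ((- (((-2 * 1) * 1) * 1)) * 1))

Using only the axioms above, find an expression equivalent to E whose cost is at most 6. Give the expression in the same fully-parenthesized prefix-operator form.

((a + -2) + (- -2))   [cost 6]

1. [mul_one →] (((-2 * 1) * 1) * 1)  →  ((-2 * 1) * 1);  E = ((a + (-2 * 1)) + ((- ((-2 * 1) * 1)) * 1))
2. [mul_one →] (-2 * 1)  →  -2;  E = ((a + -2) + ((- ((-2 * 1) * 1)) * 1))
3. [mul_one →] ((- ((-2 * 1) * 1)) * 1)  →  (- ((-2 * 1) * 1));  E = ((a + -2) + (- ((-2 * 1) * 1)))
4. [mul_one →] ((-2 * 1) * 1)  →  (-2 * 1);  E = ((a + -2) + (- (-2 * 1)))
5. [mul_one →] (-2 * 1)  →  -2;  cost 6 ≤ 6, done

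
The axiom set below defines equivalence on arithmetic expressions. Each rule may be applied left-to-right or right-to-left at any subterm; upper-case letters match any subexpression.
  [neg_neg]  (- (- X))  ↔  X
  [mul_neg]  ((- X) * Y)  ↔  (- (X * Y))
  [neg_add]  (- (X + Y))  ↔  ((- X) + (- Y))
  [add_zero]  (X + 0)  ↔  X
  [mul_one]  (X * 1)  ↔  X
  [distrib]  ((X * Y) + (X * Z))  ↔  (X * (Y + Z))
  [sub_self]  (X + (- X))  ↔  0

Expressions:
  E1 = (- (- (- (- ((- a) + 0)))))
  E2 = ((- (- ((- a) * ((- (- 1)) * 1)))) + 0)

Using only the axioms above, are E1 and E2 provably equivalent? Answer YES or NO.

(1) (- (- ((- a) + 0)))  =[neg_neg →]=  ((- a) + 0)    ⊢ (- (- ((- a) + 0)))
(2) ((- a) + 0)  =[add_zero →]=  (- a)    ⊢ (- (- (- a)))
(3) (- (- a))  =[neg_neg →]=  a    ⊢ (- a)
(4) (- a)  =[mul_one ←]=  ((- a) * 1)
(5) 1  =[mul_one ←]=  (1 * 1)    ⊢ ((- a) * (1 * 1))
(6) ((- a) * (1 * 1))  =[add_zero ←]=  (((- a) * (1 * 1)) + 0)
(7) 1  =[neg_neg ←]=  (- (- 1))    ⊢ (((- a) * ((- (- 1)) * 1)) + 0)
(8) ((- a) * ((- (- 1)) * 1))  =[neg_neg ←]=  (- (- ((- a) * ((- (- 1)) * 1))))    ⊢ E2

YES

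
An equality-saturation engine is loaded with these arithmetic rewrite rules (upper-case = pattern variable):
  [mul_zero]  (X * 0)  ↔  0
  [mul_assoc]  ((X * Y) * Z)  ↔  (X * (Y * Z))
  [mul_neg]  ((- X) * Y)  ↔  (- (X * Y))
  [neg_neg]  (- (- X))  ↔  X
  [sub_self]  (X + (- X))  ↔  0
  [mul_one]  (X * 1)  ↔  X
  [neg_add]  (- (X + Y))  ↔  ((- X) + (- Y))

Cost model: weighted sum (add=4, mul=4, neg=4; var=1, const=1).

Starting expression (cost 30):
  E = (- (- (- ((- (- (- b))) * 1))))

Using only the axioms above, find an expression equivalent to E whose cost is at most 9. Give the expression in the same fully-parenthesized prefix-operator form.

(- (- b))   [cost 9]

1. [mul_one →] ((- (- (- b))) * 1)  →  (- (- (- b)));  E = (- (- (- (- (- (- b))))))
2. [neg_neg →] (- (- (- (- (- b)))))  →  (- (- (- b)));  E = (- (- (- (- b))))
3. [neg_neg →] (- (- (- b)))  →  (- b);  cost 9 ≤ 9, done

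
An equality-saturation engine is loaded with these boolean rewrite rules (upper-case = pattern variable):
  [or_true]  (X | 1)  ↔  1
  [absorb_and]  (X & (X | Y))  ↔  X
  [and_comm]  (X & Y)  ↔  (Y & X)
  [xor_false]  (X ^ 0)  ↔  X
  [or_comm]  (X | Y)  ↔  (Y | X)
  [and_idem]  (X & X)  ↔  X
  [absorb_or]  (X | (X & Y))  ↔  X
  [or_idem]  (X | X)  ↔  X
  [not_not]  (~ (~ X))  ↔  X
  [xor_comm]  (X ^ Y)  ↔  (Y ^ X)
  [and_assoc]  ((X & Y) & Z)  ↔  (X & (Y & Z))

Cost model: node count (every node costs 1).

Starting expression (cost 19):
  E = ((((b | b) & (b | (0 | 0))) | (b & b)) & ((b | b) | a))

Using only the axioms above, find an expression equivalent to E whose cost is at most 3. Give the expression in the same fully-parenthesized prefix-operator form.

(b | b)   [cost 3]

step 1: or_idem (→) rewrites (0 | 0) into 0, now ((((b | b) & (b | 0)) | (b & b)) & ((b | b) | a))
step 2: or_idem (→) rewrites (b | b) into b, now (((b & (b | 0)) | (b & b)) & ((b | b) | a))
step 3: absorb_and (→) rewrites (b & (b | 0)) into b, now ((b | (b & b)) & ((b | b) | a))
step 4: and_idem (→) rewrites (b & b) into b, now ((b | b) & ((b | b) | a))
step 5: absorb_and (→) rewrites ((b | b) & ((b | b) | a)) into (b | b), reaching cost 3 (bound 3)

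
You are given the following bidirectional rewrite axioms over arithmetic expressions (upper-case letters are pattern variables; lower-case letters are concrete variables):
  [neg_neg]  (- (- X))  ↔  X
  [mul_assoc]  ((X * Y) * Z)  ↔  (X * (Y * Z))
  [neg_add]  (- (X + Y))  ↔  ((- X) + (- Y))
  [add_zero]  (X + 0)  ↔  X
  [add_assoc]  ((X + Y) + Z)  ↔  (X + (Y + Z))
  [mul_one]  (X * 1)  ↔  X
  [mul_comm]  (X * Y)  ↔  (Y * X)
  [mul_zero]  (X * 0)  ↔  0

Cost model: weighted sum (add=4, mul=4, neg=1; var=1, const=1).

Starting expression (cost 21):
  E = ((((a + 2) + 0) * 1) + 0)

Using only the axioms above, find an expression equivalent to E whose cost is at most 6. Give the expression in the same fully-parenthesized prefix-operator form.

(1) ((((a + 2) + 0) * 1) + 0)  =[add_zero →]=  (((a + 2) + 0) * 1)
(2) (((a + 2) + 0) * 1)  =[mul_one →]=  ((a + 2) + 0)
(3) ((a + 2) + 0)  =[add_zero →]=  (a + 2)    ⊢ cost 6, within 6

(a + 2)   [cost 6]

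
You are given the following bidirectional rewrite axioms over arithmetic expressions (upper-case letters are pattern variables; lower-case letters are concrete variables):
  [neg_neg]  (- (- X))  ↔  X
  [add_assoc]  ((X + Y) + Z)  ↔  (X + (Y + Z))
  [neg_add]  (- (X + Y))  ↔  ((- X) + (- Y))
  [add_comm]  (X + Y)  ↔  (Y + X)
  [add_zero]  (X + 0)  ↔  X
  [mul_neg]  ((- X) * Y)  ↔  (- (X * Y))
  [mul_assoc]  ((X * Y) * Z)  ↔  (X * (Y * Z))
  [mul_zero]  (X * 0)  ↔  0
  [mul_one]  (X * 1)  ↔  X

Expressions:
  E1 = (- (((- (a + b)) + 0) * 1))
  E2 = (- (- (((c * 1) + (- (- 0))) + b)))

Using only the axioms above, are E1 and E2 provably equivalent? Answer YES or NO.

NO

Every axiom is a valid identity, so a rewrite proof would force E1 and E2 to agree under every assignment.
At a=0, b=0, c=1: E1 = 0 but E2 = 1; they differ, so no derivation exists.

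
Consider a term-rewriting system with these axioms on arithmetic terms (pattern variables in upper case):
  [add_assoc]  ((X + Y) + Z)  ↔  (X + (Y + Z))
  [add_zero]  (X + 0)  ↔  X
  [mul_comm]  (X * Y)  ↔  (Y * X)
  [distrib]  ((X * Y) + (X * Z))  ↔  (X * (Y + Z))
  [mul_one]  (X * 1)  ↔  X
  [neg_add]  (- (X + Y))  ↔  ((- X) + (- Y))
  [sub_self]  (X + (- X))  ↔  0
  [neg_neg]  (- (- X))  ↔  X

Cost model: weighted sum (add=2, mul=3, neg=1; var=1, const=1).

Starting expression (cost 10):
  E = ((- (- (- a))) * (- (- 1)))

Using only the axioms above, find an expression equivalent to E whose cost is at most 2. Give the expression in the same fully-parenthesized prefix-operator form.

(- a)   [cost 2]

(1) (- (- 1))  =[neg_neg →]=  1    ⊢ ((- (- (- a))) * 1)
(2) (- (- (- a)))  =[neg_neg →]=  (- a)    ⊢ ((- a) * 1)
(3) ((- a) * 1)  =[mul_one →]=  (- a)    ⊢ cost 2, within 2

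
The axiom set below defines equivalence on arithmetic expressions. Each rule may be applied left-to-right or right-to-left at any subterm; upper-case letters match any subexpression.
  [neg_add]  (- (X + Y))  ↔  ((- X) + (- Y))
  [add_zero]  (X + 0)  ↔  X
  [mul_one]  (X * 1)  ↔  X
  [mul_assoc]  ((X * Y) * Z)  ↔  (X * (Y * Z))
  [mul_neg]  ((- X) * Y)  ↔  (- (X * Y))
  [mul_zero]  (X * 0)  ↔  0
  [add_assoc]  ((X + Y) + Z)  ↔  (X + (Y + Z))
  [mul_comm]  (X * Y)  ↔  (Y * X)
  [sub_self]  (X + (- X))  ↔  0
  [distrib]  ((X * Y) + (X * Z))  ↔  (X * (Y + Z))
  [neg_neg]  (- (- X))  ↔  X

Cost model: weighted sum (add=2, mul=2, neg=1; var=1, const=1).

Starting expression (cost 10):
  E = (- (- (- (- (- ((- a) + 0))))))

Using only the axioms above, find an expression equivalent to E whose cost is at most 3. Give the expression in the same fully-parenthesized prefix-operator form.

step 1: add_zero (→) rewrites ((- a) + 0) into (- a), now (- (- (- (- (- (- a))))))
step 2: neg_neg (→) rewrites (- (- (- (- (- a))))) into (- (- (- a))), now (- (- (- (- a))))
step 3: neg_neg (→) rewrites (- (- (- (- a)))) into (- (- a)), reaching cost 3 (bound 3)

(- (- a))   [cost 3]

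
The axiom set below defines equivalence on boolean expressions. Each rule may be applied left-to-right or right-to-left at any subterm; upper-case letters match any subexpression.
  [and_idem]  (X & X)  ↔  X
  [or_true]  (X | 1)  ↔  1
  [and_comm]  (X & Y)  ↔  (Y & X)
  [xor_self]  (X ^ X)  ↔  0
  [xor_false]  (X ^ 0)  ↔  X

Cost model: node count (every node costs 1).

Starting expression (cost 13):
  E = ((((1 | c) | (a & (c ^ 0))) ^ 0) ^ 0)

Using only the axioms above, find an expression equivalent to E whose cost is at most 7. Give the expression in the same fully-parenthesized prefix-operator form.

((1 | c) | (a & c))   [cost 7]

1. [xor_false →] (c ^ 0)  →  c;  E = ((((1 | c) | (a & c)) ^ 0) ^ 0)
2. [xor_false →] ((((1 | c) | (a & c)) ^ 0) ^ 0)  →  (((1 | c) | (a & c)) ^ 0)
3. [xor_false →] (((1 | c) | (a & c)) ^ 0)  →  ((1 | c) | (a & c));  cost 7 ≤ 7, done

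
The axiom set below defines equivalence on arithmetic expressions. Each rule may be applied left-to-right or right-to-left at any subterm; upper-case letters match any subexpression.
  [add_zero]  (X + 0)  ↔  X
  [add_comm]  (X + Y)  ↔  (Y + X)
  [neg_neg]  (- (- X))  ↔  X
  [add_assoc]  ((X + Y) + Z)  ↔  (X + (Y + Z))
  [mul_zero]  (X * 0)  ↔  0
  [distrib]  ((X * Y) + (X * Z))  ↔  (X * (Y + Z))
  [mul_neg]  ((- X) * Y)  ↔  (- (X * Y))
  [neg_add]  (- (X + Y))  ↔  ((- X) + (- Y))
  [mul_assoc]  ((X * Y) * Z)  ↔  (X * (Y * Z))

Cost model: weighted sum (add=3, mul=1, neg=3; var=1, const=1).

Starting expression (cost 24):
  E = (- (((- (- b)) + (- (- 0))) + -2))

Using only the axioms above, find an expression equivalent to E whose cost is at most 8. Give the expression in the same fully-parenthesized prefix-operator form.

(1) (- (- 0))  =[neg_neg →]=  0    ⊢ (- (((- (- b)) + 0) + -2))
(2) ((- (- b)) + 0)  =[add_zero →]=  (- (- b))    ⊢ (- ((- (- b)) + -2))
(3) (- (- b))  =[neg_neg →]=  b    ⊢ cost 8, within 8

(- (b + -2))   [cost 8]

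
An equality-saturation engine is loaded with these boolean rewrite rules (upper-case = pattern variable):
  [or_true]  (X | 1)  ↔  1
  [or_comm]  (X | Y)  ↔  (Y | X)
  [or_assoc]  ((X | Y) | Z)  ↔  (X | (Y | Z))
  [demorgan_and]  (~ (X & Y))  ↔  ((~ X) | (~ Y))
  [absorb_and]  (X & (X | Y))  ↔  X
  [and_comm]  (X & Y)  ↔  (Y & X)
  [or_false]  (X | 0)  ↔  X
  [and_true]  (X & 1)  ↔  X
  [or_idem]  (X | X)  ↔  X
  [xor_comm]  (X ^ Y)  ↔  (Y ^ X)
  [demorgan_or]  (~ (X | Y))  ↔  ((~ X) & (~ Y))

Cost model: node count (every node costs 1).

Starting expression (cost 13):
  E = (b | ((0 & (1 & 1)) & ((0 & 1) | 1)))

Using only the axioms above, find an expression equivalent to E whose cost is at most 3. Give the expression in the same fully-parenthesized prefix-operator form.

(b | 0)   [cost 3]

1. [and_true →] (1 & 1)  →  1;  E = (b | ((0 & 1) & ((0 & 1) | 1)))
2. [absorb_and →] ((0 & 1) & ((0 & 1) | 1))  →  (0 & 1);  E = (b | (0 & 1))
3. [and_true →] (0 & 1)  →  0;  cost 3 ≤ 3, done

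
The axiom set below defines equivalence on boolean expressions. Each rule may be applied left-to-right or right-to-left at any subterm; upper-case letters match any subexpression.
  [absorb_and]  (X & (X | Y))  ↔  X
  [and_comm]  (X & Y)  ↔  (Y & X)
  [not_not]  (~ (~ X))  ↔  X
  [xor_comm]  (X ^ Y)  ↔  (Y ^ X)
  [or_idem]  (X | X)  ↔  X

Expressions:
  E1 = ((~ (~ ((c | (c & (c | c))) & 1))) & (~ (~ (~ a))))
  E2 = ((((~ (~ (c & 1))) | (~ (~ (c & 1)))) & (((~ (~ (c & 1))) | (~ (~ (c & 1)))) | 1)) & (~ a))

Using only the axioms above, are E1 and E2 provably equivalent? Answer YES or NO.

1. [not_not →] (~ (~ ((c | (c & (c | c))) & 1)))  →  ((c | (c & (c | c))) & 1);  E1 = (((c | (c & (c | c))) & 1) & (~ (~ (~ a))))
2. [absorb_and →] (c & (c | c))  →  c;  E1 = (((c | c) & 1) & (~ (~ (~ a))))
3. [not_not →] (~ (~ a))  →  a;  E1 = (((c | c) & 1) & (~ a))
4. [or_idem →] (c | c)  →  c;  E1 = ((c & 1) & (~ a))
5. [not_not ←] (c & 1)  →  (~ (~ (c & 1)));  E1 = ((~ (~ (c & 1))) & (~ a))
6. [or_idem ←] (~ (~ (c & 1)))  →  ((~ (~ (c & 1))) | (~ (~ (c & 1))));  E1 = (((~ (~ (c & 1))) | (~ (~ (c & 1)))) & (~ a))
7. [absorb_and ←] ((~ (~ (c & 1))) | (~ (~ (c & 1))))  →  (((~ (~ (c & 1))) | (~ (~ (c & 1)))) & (((~ (~ (c & 1))) | (~ (~ (c & 1)))) | 1));  this is E2

YES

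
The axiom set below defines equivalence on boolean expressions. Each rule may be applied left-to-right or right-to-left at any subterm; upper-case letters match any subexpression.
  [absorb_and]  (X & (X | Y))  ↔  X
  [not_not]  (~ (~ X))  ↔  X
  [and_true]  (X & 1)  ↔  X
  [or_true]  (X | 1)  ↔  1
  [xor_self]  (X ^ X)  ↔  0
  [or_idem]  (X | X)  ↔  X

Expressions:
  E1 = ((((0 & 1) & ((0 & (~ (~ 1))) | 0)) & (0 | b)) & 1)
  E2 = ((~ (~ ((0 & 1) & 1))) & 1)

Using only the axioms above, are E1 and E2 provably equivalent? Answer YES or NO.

YES

(1) (~ (~ 1))  =[not_not →]=  1    ⊢ ((((0 & 1) & ((0 & 1) | 0)) & (0 | b)) & 1)
(2) ((0 & 1) & ((0 & 1) | 0))  =[absorb_and →]=  (0 & 1)    ⊢ (((0 & 1) & (0 | b)) & 1)
(3) (0 & 1)  =[and_true →]=  0    ⊢ ((0 & (0 | b)) & 1)
(4) (0 & (0 | b))  =[absorb_and →]=  0    ⊢ (0 & 1)
(5) (0 & 1)  =[not_not ←]=  (~ (~ (0 & 1)))
(6) (~ (~ (0 & 1)))  =[and_true ←]=  ((~ (~ (0 & 1))) & 1)
(7) 0  =[and_true ←]=  (0 & 1)    ⊢ E2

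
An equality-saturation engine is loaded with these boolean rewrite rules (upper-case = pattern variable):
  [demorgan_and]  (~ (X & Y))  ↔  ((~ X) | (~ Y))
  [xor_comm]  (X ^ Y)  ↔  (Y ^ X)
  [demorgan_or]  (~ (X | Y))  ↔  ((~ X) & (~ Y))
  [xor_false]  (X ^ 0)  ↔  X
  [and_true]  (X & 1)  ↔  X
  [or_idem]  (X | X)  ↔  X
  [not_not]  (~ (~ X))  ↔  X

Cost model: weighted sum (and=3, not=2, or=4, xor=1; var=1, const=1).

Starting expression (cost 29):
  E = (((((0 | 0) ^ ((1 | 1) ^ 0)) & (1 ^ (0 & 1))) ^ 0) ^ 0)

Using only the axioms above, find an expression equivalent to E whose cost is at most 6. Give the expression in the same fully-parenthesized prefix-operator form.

(1 | 1)   [cost 6]

step 1: xor_false (→) rewrites (((((0 | 0) ^ ((1 | 1) ^ 0)) & (1 ^ (0 & 1))) ^ 0) ^ 0) into ((((0 | 0) ^ ((1 | 1) ^ 0)) & (1 ^ (0 & 1))) ^ 0)
step 2: or_idem (→) rewrites (0 | 0) into 0, now (((0 ^ ((1 | 1) ^ 0)) & (1 ^ (0 & 1))) ^ 0)
step 3: xor_false (→) rewrites ((1 | 1) ^ 0) into (1 | 1), now (((0 ^ (1 | 1)) & (1 ^ (0 & 1))) ^ 0)
step 4: xor_false (→) rewrites (((0 ^ (1 | 1)) & (1 ^ (0 & 1))) ^ 0) into ((0 ^ (1 | 1)) & (1 ^ (0 & 1)))
step 5: and_true (→) rewrites (0 & 1) into 0, now ((0 ^ (1 | 1)) & (1 ^ 0))
step 6: xor_false (→) rewrites (1 ^ 0) into 1, now ((0 ^ (1 | 1)) & 1)
step 7: and_true (→) rewrites ((0 ^ (1 | 1)) & 1) into (0 ^ (1 | 1))
step 8: xor_comm (→) rewrites (0 ^ (1 | 1)) into ((1 | 1) ^ 0)
step 9: xor_false (→) rewrites ((1 | 1) ^ 0) into (1 | 1), reaching cost 6 (bound 6)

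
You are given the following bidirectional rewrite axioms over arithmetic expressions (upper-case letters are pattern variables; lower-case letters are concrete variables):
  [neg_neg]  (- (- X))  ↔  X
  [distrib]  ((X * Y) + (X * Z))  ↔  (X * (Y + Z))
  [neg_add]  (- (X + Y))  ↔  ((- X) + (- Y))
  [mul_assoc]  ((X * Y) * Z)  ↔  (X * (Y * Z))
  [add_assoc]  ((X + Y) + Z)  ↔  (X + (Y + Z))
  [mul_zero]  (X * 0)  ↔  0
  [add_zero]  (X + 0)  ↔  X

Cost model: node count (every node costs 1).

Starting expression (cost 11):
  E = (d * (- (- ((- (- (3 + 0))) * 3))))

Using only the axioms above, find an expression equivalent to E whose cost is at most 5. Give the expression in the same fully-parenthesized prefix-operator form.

step 1: neg_neg (→) rewrites (- (- (3 + 0))) into (3 + 0), now (d * (- (- ((3 + 0) * 3))))
step 2: add_zero (→) rewrites (3 + 0) into 3, now (d * (- (- (3 * 3))))
step 3: neg_neg (→) rewrites (- (- (3 * 3))) into (3 * 3), reaching cost 5 (bound 5)

(d * (3 * 3))   [cost 5]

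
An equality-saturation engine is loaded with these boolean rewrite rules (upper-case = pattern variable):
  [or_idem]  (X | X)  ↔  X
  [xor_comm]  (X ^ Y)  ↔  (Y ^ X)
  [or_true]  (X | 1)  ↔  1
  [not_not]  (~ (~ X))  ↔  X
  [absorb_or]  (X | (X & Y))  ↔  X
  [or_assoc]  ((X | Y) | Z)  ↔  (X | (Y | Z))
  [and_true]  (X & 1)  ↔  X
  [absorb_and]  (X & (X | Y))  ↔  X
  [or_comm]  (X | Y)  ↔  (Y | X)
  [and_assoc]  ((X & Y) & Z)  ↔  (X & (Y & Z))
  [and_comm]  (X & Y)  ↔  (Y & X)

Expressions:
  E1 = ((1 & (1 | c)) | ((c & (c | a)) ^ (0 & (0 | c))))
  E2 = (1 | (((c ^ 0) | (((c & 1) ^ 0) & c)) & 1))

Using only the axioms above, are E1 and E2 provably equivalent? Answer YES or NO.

YES

step 1: absorb_and (→) rewrites (0 & (0 | c)) into 0, now ((1 & (1 | c)) | ((c & (c | a)) ^ 0))
step 2: absorb_and (→) rewrites (1 & (1 | c)) into 1, now (1 | ((c & (c | a)) ^ 0))
step 3: absorb_and (→) rewrites (c & (c | a)) into c, now (1 | (c ^ 0))
step 4: and_true (←) rewrites (c ^ 0) into ((c ^ 0) & 1), now (1 | ((c ^ 0) & 1))
step 5: absorb_or (←) rewrites (c ^ 0) into ((c ^ 0) | ((c ^ 0) & c)), now (1 | (((c ^ 0) | ((c ^ 0) & c)) & 1))
step 6: and_true (←) rewrites c into (c & 1), which is E2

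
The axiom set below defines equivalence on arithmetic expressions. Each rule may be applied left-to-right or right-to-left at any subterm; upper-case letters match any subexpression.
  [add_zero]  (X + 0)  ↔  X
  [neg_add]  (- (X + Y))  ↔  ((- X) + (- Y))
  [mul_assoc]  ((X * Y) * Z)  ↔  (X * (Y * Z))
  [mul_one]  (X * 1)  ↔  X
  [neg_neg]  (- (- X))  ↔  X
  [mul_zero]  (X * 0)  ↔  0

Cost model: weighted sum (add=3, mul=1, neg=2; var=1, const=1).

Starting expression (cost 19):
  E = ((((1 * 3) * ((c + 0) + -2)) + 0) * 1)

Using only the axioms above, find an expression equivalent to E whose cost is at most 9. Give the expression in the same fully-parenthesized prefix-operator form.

(1) ((((1 * 3) * ((c + 0) + -2)) + 0) * 1)  =[mul_one →]=  (((1 * 3) * ((c + 0) + -2)) + 0)
(2) (c + 0)  =[add_zero →]=  c    ⊢ (((1 * 3) * (c + -2)) + 0)
(3) (((1 * 3) * (c + -2)) + 0)  =[add_zero →]=  ((1 * 3) * (c + -2))    ⊢ cost 9, within 9

((1 * 3) * (c + -2))   [cost 9]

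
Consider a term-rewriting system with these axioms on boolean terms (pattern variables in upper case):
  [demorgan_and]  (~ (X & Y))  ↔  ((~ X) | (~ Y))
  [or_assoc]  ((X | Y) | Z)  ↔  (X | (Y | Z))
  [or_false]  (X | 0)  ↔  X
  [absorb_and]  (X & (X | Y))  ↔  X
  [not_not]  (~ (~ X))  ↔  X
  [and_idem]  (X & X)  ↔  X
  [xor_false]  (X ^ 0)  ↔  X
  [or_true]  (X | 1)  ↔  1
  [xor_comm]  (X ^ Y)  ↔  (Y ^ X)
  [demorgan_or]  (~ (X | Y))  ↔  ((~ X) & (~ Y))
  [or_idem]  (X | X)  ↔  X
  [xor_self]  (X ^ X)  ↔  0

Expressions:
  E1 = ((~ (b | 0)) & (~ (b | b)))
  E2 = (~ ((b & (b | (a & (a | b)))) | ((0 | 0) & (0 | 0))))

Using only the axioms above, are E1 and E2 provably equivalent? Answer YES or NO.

step 1: or_idem (→) rewrites (b | b) into b, now ((~ (b | 0)) & (~ b))
step 2: or_false (→) rewrites (b | 0) into b, now ((~ b) & (~ b))
step 3: and_idem (→) rewrites ((~ b) & (~ b)) into (~ b)
step 4: or_false (←) rewrites b into (b | 0), now (~ (b | 0))
step 5: absorb_and (←) rewrites b into (b & (b | a)), now (~ ((b & (b | a)) | 0))
step 6: or_idem (←) rewrites 0 into (0 | 0), now (~ ((b & (b | a)) | (0 | 0)))
step 7: and_idem (←) rewrites (0 | 0) into ((0 | 0) & (0 | 0)), now (~ ((b & (b | a)) | ((0 | 0) & (0 | 0))))
step 8: absorb_and (←) rewrites a into (a & (a | b)), which is E2

YES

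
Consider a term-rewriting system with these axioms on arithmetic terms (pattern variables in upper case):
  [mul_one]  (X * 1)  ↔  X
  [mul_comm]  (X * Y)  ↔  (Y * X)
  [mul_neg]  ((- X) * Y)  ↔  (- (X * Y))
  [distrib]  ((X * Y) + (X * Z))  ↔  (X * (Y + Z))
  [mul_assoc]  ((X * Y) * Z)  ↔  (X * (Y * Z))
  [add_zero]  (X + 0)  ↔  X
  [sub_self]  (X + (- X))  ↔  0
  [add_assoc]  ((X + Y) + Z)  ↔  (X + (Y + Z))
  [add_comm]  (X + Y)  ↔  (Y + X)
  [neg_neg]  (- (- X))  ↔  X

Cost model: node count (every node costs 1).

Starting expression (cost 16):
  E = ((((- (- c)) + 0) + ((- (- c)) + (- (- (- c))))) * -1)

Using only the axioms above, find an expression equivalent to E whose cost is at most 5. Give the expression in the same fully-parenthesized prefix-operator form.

((c + 0) * -1)   [cost 5]

(1) (- (- c))  =[neg_neg →]=  c    ⊢ ((((- (- c)) + 0) + ((- (- c)) + (- c))) * -1)
(2) (- (- c))  =[neg_neg →]=  c    ⊢ (((c + 0) + ((- (- c)) + (- c))) * -1)
(3) (c + 0)  =[add_zero →]=  c    ⊢ ((c + ((- (- c)) + (- c))) * -1)
(4) (- (- c))  =[neg_neg →]=  c    ⊢ ((c + (c + (- c))) * -1)
(5) (c + (- c))  =[sub_self →]=  0    ⊢ cost 5, within 5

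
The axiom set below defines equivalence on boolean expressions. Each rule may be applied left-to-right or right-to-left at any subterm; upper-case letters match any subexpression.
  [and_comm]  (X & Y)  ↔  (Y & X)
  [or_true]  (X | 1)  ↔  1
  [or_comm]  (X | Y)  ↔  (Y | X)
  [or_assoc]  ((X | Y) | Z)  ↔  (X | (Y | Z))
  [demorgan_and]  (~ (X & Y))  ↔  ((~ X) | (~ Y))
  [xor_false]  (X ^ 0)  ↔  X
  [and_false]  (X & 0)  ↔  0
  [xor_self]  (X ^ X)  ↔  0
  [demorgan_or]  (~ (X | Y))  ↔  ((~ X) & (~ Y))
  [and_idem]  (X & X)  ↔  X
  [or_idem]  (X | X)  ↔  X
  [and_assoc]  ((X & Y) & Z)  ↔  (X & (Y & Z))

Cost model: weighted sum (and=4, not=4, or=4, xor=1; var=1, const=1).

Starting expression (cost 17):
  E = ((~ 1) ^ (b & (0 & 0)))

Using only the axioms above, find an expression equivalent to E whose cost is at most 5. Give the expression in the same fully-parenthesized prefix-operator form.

(1) (0 & 0)  =[and_idem →]=  0    ⊢ ((~ 1) ^ (b & 0))
(2) (b & 0)  =[and_false →]=  0    ⊢ ((~ 1) ^ 0)
(3) ((~ 1) ^ 0)  =[xor_false →]=  (~ 1)    ⊢ cost 5, within 5

(~ 1)   [cost 5]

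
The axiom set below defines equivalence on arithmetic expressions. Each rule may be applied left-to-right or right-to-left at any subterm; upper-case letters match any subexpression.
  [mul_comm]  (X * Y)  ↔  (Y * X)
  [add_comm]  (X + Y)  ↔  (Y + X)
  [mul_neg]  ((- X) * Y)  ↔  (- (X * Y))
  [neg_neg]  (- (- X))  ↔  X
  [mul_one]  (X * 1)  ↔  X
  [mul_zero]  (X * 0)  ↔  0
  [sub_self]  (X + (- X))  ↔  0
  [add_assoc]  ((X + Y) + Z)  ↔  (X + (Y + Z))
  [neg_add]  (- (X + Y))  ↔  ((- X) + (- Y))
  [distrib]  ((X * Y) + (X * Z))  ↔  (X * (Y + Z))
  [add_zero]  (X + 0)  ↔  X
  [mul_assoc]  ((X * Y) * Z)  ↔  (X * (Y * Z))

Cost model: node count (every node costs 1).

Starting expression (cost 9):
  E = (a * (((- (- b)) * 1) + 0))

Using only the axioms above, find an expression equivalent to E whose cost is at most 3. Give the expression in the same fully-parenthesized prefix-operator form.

step 1: add_zero (→) rewrites (((- (- b)) * 1) + 0) into ((- (- b)) * 1), now (a * ((- (- b)) * 1))
step 2: mul_one (→) rewrites ((- (- b)) * 1) into (- (- b)), now (a * (- (- b)))
step 3: neg_neg (→) rewrites (- (- b)) into b, reaching cost 3 (bound 3)

(a * b)   [cost 3]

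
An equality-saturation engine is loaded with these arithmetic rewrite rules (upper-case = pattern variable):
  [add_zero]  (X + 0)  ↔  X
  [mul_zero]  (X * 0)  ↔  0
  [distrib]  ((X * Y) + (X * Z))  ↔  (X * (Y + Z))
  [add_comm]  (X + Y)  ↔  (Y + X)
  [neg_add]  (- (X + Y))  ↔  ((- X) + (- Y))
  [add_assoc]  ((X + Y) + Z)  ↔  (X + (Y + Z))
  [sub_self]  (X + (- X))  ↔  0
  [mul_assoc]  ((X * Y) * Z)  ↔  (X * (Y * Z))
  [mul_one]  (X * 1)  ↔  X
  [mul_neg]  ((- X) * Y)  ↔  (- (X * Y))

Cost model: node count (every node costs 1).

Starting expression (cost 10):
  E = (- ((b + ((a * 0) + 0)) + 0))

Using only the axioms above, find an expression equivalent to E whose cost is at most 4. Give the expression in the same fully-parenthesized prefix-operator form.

1. [mul_zero →] (a * 0)  →  0;  E = (- ((b + (0 + 0)) + 0))
2. [add_zero →] (0 + 0)  →  0;  E = (- ((b + 0) + 0))
3. [add_zero →] (b + 0)  →  b;  cost 4 ≤ 4, done

(- (b + 0))   [cost 4]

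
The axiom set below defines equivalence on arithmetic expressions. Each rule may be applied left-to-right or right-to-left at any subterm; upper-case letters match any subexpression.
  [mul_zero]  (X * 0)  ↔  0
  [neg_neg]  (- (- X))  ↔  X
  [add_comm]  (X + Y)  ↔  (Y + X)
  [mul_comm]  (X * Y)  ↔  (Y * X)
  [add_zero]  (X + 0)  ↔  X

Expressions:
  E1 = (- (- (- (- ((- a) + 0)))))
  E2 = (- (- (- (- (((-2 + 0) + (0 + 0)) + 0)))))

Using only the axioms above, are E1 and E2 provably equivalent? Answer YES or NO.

All listed rules preserve value, hence provable equivalence implies equal values everywhere; look for a separating assignment.
a=0 gives E1 ↦ 0, E2 ↦ -2; values differ ⇒ not provably equivalent.

NO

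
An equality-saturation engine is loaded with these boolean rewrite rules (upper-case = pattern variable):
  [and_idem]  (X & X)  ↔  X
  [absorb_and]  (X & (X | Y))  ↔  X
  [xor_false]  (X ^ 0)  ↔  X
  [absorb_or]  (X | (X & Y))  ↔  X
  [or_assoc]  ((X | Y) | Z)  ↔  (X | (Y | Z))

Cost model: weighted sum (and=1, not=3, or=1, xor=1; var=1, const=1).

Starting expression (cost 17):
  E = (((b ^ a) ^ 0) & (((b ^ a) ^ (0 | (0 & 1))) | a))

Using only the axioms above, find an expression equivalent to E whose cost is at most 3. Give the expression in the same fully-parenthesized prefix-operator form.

(b ^ a)   [cost 3]

step 1: absorb_or (→) rewrites (0 | (0 & 1)) into 0, now (((b ^ a) ^ 0) & (((b ^ a) ^ 0) | a))
step 2: absorb_and (→) rewrites (((b ^ a) ^ 0) & (((b ^ a) ^ 0) | a)) into ((b ^ a) ^ 0)
step 3: xor_false (→) rewrites ((b ^ a) ^ 0) into (b ^ a), reaching cost 3 (bound 3)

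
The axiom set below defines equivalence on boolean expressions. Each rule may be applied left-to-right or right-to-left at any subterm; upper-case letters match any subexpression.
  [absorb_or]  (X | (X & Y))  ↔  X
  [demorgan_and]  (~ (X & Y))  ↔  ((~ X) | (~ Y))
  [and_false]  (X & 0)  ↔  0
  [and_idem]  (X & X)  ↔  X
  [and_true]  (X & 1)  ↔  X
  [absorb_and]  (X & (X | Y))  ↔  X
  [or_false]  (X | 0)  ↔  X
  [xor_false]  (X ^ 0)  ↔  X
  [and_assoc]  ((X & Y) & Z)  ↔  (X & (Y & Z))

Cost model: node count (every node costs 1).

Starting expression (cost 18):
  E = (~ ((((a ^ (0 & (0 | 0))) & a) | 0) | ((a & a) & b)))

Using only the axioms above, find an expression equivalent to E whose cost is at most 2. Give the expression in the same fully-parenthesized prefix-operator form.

step 1: absorb_and (→) rewrites (0 & (0 | 0)) into 0, now (~ ((((a ^ 0) & a) | 0) | ((a & a) & b)))
step 2: or_false (→) rewrites (((a ^ 0) & a) | 0) into ((a ^ 0) & a), now (~ (((a ^ 0) & a) | ((a & a) & b)))
step 3: xor_false (→) rewrites (a ^ 0) into a, now (~ ((a & a) | ((a & a) & b)))
step 4: absorb_or (→) rewrites ((a & a) | ((a & a) & b)) into (a & a), now (~ (a & a))
step 5: and_idem (→) rewrites (a & a) into a, reaching cost 2 (bound 2)

(~ a)   [cost 2]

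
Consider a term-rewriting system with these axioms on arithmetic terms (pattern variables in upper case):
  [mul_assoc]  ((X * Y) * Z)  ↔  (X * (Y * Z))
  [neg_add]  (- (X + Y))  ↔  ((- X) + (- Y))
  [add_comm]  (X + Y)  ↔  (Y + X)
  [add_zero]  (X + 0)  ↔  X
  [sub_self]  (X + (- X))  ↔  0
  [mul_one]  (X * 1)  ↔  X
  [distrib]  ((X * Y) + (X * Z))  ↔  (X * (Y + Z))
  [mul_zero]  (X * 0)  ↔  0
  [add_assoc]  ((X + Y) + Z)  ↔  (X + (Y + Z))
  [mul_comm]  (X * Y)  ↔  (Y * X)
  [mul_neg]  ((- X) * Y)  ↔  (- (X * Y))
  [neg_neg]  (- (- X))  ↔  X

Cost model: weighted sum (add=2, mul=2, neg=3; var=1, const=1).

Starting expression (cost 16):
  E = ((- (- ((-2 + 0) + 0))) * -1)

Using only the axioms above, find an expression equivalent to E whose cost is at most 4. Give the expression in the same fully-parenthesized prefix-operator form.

(-2 * -1)   [cost 4]

1. [add_zero →] ((-2 + 0) + 0)  →  (-2 + 0);  E = ((- (- (-2 + 0))) * -1)
2. [add_zero →] (-2 + 0)  →  -2;  E = ((- (- -2)) * -1)
3. [neg_neg →] (- (- -2))  →  -2;  cost 4 ≤ 4, done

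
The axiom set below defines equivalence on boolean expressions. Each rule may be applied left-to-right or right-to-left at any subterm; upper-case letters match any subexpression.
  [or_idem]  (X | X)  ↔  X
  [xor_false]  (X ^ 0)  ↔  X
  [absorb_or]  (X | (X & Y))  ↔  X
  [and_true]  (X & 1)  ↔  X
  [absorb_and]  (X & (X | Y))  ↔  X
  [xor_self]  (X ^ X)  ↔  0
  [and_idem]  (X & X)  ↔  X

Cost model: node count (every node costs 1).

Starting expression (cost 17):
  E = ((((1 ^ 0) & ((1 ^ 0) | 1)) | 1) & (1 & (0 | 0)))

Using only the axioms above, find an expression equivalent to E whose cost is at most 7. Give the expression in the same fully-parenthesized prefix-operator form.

((1 | 1) & (1 & 0))   [cost 7]

1. [absorb_and →] ((1 ^ 0) & ((1 ^ 0) | 1))  →  (1 ^ 0);  E = (((1 ^ 0) | 1) & (1 & (0 | 0)))
2. [or_idem →] (0 | 0)  →  0;  E = (((1 ^ 0) | 1) & (1 & 0))
3. [xor_false →] (1 ^ 0)  →  1;  cost 7 ≤ 7, done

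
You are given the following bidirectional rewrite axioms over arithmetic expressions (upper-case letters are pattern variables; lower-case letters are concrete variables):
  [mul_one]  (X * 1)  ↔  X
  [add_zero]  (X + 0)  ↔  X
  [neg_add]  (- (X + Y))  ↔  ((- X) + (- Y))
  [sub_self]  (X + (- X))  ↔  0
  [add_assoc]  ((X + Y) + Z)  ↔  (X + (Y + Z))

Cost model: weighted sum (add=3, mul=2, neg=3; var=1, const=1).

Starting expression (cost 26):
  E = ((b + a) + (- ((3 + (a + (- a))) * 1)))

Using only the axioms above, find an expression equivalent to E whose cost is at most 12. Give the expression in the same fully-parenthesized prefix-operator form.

((b + a) + (- 3))   [cost 12]

(1) ((3 + (a + (- a))) * 1)  =[mul_one →]=  (3 + (a + (- a)))    ⊢ ((b + a) + (- (3 + (a + (- a)))))
(2) (a + (- a))  =[sub_self →]=  0    ⊢ ((b + a) + (- (3 + 0)))
(3) (3 + 0)  =[add_zero →]=  3    ⊢ cost 12, within 12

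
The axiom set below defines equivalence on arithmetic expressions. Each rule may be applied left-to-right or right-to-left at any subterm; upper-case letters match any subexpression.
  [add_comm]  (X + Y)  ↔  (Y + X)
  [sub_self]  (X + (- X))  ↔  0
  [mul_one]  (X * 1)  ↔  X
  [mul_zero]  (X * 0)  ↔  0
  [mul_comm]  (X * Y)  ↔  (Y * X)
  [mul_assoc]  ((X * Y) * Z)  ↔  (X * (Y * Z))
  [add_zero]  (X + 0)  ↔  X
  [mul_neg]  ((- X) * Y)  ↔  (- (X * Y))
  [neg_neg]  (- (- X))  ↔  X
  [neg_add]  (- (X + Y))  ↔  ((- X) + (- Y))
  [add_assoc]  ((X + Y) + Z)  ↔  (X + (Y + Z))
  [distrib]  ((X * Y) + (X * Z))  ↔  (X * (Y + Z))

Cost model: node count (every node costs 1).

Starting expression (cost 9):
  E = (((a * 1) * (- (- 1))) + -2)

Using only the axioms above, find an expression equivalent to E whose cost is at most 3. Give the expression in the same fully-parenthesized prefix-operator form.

(a + -2)   [cost 3]

1. [neg_neg →] (- (- 1))  →  1;  E = (((a * 1) * 1) + -2)
2. [mul_one →] (a * 1)  →  a;  E = ((a * 1) + -2)
3. [mul_one →] (a * 1)  →  a;  cost 3 ≤ 3, done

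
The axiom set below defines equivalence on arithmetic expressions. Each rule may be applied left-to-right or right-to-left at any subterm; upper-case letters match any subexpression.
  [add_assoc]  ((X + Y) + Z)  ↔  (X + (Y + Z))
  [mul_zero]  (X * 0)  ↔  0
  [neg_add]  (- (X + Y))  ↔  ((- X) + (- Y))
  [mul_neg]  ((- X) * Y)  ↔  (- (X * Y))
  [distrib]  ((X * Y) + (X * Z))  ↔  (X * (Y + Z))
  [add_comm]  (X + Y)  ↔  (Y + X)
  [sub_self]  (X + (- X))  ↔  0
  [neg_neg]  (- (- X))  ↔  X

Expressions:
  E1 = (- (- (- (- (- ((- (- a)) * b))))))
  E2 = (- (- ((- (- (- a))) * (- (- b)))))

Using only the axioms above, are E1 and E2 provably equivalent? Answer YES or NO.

step 1: neg_neg (→) rewrites (- (- (- (- ((- (- a)) * b))))) into (- (- ((- (- a)) * b))), now (- (- (- ((- (- a)) * b))))
step 2: neg_neg (→) rewrites (- (- a)) into a, now (- (- (- (a * b))))
step 3: neg_neg (←) rewrites b into (- (- b)), now (- (- (- (a * (- (- b))))))
step 4: mul_neg (←) rewrites (- (a * (- (- b)))) into ((- a) * (- (- b))), now (- (- ((- a) * (- (- b)))))
step 5: neg_neg (←) rewrites a into (- (- a)), which is E2

YES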